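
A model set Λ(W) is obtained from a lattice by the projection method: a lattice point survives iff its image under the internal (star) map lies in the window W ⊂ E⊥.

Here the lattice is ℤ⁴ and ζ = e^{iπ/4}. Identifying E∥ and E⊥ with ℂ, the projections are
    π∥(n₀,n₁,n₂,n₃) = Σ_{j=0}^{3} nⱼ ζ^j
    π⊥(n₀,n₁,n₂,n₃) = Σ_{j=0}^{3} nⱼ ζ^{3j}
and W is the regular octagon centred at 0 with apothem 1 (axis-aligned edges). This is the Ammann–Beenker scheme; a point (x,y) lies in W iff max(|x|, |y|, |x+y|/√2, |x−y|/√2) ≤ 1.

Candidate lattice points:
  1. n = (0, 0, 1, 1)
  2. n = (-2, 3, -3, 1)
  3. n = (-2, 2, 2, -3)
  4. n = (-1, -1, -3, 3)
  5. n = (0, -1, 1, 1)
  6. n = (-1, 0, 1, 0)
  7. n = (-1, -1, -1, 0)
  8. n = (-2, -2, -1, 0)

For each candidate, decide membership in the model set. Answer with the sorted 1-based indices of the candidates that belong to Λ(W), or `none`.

1, 7, 8

With ζ = e^{iπ/4} the internal vectors are ζ^0,ζ^3,ζ^6,ζ^9.
candidate 1: n = (0, 0, 1, 1) → π⊥ ≈ (+0.707107, -0.292893); max(|x|,|y|,|x±y|/√2) = 0.707107 ≤ 1 ⇒ ∈ W
candidate 2: n = (-2, 3, -3, 1) → π⊥ ≈ (-3.414214, +5.828427); max(|x|,|y|,|x±y|/√2) = 6.535534 > 1 ⇒ ∉ W
candidate 3: n = (-2, 2, 2, -3) → π⊥ ≈ (-5.535534, -2.707107); max(|x|,|y|,|x±y|/√2) = 5.828427 > 1 ⇒ ∉ W
candidate 4: n = (-1, -1, -3, 3) → π⊥ ≈ (+1.828427, +4.414214); max(|x|,|y|,|x±y|/√2) = 4.414214 > 1 ⇒ ∉ W
candidate 5: n = (0, -1, 1, 1) → π⊥ ≈ (+1.414214, -1.000000); max(|x|,|y|,|x±y|/√2) = 1.707107 > 1 ⇒ ∉ W
candidate 6: n = (-1, 0, 1, 0) → π⊥ ≈ (-1.000000, -1.000000); max(|x|,|y|,|x±y|/√2) = 1.414214 > 1 ⇒ ∉ W
candidate 7: n = (-1, -1, -1, 0) → π⊥ ≈ (-0.292893, +0.292893); max(|x|,|y|,|x±y|/√2) = 0.414214 ≤ 1 ⇒ ∈ W
candidate 8: n = (-2, -2, -1, 0) → π⊥ ≈ (-0.585786, -0.414214); max(|x|,|y|,|x±y|/√2) = 0.707107 ≤ 1 ⇒ ∈ W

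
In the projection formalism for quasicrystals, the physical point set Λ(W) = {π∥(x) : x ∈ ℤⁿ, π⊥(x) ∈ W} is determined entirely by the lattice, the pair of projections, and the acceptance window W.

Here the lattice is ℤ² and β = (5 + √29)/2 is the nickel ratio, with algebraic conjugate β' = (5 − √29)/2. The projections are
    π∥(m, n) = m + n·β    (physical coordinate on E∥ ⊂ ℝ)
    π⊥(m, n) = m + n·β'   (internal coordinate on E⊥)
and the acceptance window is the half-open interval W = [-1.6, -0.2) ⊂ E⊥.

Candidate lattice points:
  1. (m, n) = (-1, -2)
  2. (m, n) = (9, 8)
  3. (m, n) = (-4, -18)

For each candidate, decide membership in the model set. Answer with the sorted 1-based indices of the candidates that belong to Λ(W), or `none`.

1, 3

β' = (5−√29)/2 ≈ -0.19258.
[1] lift (-1,-2): star map gives -0.61484; window check -1.6 ≤ -0.61484 < -0.2 is true → IN Λ
[2] lift (9,8): star map gives 7.45934; window check -1.6 ≤ 7.45934 < -0.2 is false → out
[3] lift (-4,-18): star map gives -0.53352; window check -1.6 ≤ -0.53352 < -0.2 is true → IN Λ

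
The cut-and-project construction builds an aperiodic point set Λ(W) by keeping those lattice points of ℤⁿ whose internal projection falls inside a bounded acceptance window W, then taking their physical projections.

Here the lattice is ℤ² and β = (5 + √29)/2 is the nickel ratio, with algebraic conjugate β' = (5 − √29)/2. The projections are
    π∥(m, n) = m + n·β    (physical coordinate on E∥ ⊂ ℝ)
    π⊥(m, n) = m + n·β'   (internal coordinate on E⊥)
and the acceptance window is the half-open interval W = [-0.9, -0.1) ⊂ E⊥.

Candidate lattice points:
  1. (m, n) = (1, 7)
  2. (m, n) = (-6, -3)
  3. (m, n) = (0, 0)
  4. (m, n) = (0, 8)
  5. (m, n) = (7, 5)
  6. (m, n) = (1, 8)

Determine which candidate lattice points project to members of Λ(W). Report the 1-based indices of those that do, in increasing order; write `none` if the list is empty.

1, 6

Numerically β ≈ 5.1926 and β' = −1/β ≈ -0.1926.
candidate 1: (m,n)=(1,7) → π∥ = 1+7·β ≈ 37.3481, π⊥ = 1+7·β' ≈ -0.3481 ∈ [-0.9, -0.1) ⇒ IN Λ
candidate 2: (m,n)=(-6,-3) → π∥ = -6-3·β ≈ -21.5777, π⊥ = -6-3·β' ≈ -5.4223 ∉ [-0.9, -0.1) ⇒ out
candidate 3: (m,n)=(0,0) → π∥ = 0+0·β ≈ 0.0000, π⊥ = 0+0·β' ≈ 0.0000 ∉ [-0.9, -0.1) ⇒ out
candidate 4: (m,n)=(0,8) → π∥ = 0+8·β ≈ 41.5407, π⊥ = 0+8·β' ≈ -1.5407 ∉ [-0.9, -0.1) ⇒ out
candidate 5: (m,n)=(7,5) → π∥ = 7+5·β ≈ 32.9629, π⊥ = 7+5·β' ≈ 6.0371 ∉ [-0.9, -0.1) ⇒ out
candidate 6: (m,n)=(1,8) → π∥ = 1+8·β ≈ 42.5407, π⊥ = 1+8·β' ≈ -0.5407 ∈ [-0.9, -0.1) ⇒ IN Λ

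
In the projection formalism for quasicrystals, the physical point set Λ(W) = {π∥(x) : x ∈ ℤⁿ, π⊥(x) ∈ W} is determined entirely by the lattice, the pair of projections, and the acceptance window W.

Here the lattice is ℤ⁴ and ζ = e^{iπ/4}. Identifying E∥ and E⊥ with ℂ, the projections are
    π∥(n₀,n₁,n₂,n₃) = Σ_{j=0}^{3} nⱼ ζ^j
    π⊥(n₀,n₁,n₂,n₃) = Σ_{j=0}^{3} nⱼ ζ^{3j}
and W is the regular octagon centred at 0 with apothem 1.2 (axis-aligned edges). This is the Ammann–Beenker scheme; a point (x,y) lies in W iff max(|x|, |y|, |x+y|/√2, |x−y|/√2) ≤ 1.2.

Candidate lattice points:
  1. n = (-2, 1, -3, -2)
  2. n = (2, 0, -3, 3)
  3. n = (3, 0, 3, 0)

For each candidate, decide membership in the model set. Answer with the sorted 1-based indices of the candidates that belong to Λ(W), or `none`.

With ζ = e^{iπ/4} the internal vectors are ζ^0,ζ^3,ζ^6,ζ^9.
candidate 1: n = (-2, 1, -3, -2) → π⊥ ≈ (-4.12132, +2.29289); max(|x|,|y|,|x±y|/√2) = 4.53553 > 1.2 ⇒ ∉ W
candidate 2: n = (2, 0, -3, 3) → π⊥ ≈ (+4.12132, +5.12132); max(|x|,|y|,|x±y|/√2) = 6.53553 > 1.2 ⇒ ∉ W
candidate 3: n = (3, 0, 3, 0) → π⊥ ≈ (+3.00000, -3.00000); max(|x|,|y|,|x±y|/√2) = 4.24264 > 1.2 ⇒ ∉ W

none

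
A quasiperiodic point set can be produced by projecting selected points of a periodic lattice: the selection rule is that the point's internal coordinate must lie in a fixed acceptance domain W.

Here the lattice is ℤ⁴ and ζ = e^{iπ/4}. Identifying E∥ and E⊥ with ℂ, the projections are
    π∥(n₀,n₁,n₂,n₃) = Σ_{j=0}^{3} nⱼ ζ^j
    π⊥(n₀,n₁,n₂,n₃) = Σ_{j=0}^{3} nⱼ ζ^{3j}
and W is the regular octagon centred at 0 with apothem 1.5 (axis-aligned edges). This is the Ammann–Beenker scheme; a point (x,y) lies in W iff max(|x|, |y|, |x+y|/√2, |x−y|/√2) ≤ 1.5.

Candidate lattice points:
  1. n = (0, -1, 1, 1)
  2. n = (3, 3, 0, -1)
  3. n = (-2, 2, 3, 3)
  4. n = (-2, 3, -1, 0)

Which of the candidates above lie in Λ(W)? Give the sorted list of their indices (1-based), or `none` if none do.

Internal map: ζ^{3j} for j=0..3 gives (1,0), (−√2/2,√2/2), (0,−1), (√2/2,√2/2).
#1 (0, -1, 1, 1): internal (1.4142, -1.0000); octagon support 1.7071 vs apothem 1.5 → ∉ W
#2 (3, 3, 0, -1): internal (0.1716, 1.4142); octagon support 1.4142 vs apothem 1.5 → ∈ W
#3 (-2, 2, 3, 3): internal (-1.2929, 0.5355); octagon support 1.2929 vs apothem 1.5 → ∈ W
#4 (-2, 3, -1, 0): internal (-4.1213, 3.1213); octagon support 5.1213 vs apothem 1.5 → ∉ W

2, 3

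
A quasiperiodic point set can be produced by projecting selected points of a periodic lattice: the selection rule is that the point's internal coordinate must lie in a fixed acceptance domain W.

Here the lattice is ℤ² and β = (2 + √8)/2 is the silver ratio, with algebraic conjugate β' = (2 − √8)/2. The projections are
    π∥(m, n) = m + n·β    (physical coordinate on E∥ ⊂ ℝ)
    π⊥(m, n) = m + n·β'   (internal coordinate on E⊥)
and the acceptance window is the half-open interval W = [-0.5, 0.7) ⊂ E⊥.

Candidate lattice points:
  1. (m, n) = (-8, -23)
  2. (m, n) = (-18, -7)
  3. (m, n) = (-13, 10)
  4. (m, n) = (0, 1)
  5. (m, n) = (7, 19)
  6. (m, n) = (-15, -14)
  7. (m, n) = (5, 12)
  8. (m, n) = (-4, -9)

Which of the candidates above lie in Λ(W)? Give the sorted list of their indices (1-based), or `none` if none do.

4, 7, 8

Compute β' = (2−√8)/2 = -0.414214, so π⊥(m,n) = m -0.414214·n.
[1] lift (-8,-23): star map gives 1.526912; window check -0.5 ≤ 1.526912 < 0.7 is false → out
[2] lift (-18,-7): star map gives -15.100505; window check -0.5 ≤ -15.100505 < 0.7 is false → out
[3] lift (-13,10): star map gives -17.142136; window check -0.5 ≤ -17.142136 < 0.7 is false → out
[4] lift (0,1): star map gives -0.414214; window check -0.5 ≤ -0.414214 < 0.7 is true → IN Λ
[5] lift (7,19): star map gives -0.870058; window check -0.5 ≤ -0.870058 < 0.7 is false → out
[6] lift (-15,-14): star map gives -9.201010; window check -0.5 ≤ -9.201010 < 0.7 is false → out
[7] lift (5,12): star map gives 0.029437; window check -0.5 ≤ 0.029437 < 0.7 is true → IN Λ
[8] lift (-4,-9): star map gives -0.272078; window check -0.5 ≤ -0.272078 < 0.7 is true → IN Λ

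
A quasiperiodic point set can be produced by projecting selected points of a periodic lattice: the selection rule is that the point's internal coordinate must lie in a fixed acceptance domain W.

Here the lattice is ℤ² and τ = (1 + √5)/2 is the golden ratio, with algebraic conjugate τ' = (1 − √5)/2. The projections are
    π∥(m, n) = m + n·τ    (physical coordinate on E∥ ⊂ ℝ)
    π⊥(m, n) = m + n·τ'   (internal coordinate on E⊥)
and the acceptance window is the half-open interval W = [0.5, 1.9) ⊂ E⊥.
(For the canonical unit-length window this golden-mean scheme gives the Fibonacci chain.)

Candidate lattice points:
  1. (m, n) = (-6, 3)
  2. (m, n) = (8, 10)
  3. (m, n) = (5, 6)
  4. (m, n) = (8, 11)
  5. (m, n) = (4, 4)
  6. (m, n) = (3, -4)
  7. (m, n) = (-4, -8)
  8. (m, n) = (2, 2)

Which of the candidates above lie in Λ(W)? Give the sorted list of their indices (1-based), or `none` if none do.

2, 3, 4, 5, 7, 8

Numerically τ ≈ 1.61803 and τ' = −1/τ ≈ -0.61803.
[1] lift (-6,3): star map gives -7.85410; window check 0.5 ≤ -7.85410 < 1.9 is false → out
[2] lift (8,10): star map gives 1.81966; window check 0.5 ≤ 1.81966 < 1.9 is true → IN Λ
[3] lift (5,6): star map gives 1.29180; window check 0.5 ≤ 1.29180 < 1.9 is true → IN Λ
[4] lift (8,11): star map gives 1.20163; window check 0.5 ≤ 1.20163 < 1.9 is true → IN Λ
[5] lift (4,4): star map gives 1.52786; window check 0.5 ≤ 1.52786 < 1.9 is true → IN Λ
[6] lift (3,-4): star map gives 5.47214; window check 0.5 ≤ 5.47214 < 1.9 is false → out
[7] lift (-4,-8): star map gives 0.94427; window check 0.5 ≤ 0.94427 < 1.9 is true → IN Λ
[8] lift (2,2): star map gives 0.76393; window check 0.5 ≤ 0.76393 < 1.9 is true → IN Λ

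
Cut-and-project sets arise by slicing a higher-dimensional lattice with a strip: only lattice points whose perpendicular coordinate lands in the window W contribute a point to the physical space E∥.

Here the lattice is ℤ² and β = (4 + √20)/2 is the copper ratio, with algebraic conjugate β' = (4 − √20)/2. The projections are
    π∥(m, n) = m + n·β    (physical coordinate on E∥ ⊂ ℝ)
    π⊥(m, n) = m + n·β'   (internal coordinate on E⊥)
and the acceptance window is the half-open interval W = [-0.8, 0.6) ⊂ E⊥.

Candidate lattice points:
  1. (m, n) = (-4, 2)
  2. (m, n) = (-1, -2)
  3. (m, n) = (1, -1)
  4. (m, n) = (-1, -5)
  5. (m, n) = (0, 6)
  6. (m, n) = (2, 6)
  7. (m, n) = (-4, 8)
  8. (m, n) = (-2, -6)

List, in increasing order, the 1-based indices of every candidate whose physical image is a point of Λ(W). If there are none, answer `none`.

2, 4, 6, 8

Numerically β ≈ 4.236068 and β' = −1/β ≈ -0.236068.
candidate 1: (m,n)=(-4,2) → π∥ = -4+2·β ≈ 4.472136, π⊥ = -4+2·β' ≈ -4.472136 ∉ [-0.8, 0.6) ⇒ out
candidate 2: (m,n)=(-1,-2) → π∥ = -1-2·β ≈ -9.472136, π⊥ = -1-2·β' ≈ -0.527864 ∈ [-0.8, 0.6) ⇒ IN Λ
candidate 3: (m,n)=(1,-1) → π∥ = 1-1·β ≈ -3.236068, π⊥ = 1-1·β' ≈ 1.236068 ∉ [-0.8, 0.6) ⇒ out
candidate 4: (m,n)=(-1,-5) → π∥ = -1-5·β ≈ -22.180340, π⊥ = -1-5·β' ≈ 0.180340 ∈ [-0.8, 0.6) ⇒ IN Λ
candidate 5: (m,n)=(0,6) → π∥ = 0+6·β ≈ 25.416408, π⊥ = 0+6·β' ≈ -1.416408 ∉ [-0.8, 0.6) ⇒ out
candidate 6: (m,n)=(2,6) → π∥ = 2+6·β ≈ 27.416408, π⊥ = 2+6·β' ≈ 0.583592 ∈ [-0.8, 0.6) ⇒ IN Λ
candidate 7: (m,n)=(-4,8) → π∥ = -4+8·β ≈ 29.888544, π⊥ = -4+8·β' ≈ -5.888544 ∉ [-0.8, 0.6) ⇒ out
candidate 8: (m,n)=(-2,-6) → π∥ = -2-6·β ≈ -27.416408, π⊥ = -2-6·β' ≈ -0.583592 ∈ [-0.8, 0.6) ⇒ IN Λ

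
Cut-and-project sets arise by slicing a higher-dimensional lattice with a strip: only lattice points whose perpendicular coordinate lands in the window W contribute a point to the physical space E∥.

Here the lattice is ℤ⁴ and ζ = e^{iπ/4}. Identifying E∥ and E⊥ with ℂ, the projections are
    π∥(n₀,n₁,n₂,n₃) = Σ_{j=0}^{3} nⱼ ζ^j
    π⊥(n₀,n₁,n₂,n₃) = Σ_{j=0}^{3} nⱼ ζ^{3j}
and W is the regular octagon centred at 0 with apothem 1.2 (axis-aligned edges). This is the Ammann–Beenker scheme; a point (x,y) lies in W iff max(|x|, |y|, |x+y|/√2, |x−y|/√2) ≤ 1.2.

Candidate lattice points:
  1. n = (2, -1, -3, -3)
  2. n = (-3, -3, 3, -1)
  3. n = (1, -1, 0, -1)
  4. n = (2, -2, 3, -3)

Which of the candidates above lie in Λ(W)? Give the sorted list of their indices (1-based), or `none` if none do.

1

With ζ = e^{iπ/4} the internal vectors are ζ^0,ζ^3,ζ^6,ζ^9.
candidate 1: n = (2, -1, -3, -3) → π⊥ ≈ (+0.585786, +0.171573); max(|x|,|y|,|x±y|/√2) = 0.585786 ≤ 1.2 ⇒ ∈ W
candidate 2: n = (-3, -3, 3, -1) → π⊥ ≈ (-1.585786, -5.828427); max(|x|,|y|,|x±y|/√2) = 5.828427 > 1.2 ⇒ ∉ W
candidate 3: n = (1, -1, 0, -1) → π⊥ ≈ (+1.000000, -1.414214); max(|x|,|y|,|x±y|/√2) = 1.707107 > 1.2 ⇒ ∉ W
candidate 4: n = (2, -2, 3, -3) → π⊥ ≈ (+1.292893, -6.535534); max(|x|,|y|,|x±y|/√2) = 6.535534 > 1.2 ⇒ ∉ W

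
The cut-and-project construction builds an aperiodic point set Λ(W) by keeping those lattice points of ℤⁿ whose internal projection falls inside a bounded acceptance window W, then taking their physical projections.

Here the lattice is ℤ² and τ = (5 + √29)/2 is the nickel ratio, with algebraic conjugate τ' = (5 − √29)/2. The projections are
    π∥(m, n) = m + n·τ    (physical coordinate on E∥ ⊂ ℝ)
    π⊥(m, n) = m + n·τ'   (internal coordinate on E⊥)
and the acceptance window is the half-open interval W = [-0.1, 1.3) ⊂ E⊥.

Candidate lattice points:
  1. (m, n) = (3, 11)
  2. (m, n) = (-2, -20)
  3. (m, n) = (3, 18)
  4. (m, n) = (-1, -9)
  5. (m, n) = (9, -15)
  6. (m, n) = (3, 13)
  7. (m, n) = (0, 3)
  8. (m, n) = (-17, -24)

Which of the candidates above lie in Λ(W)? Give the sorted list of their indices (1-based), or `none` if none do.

Numerically τ ≈ 5.19258 and τ' = −1/τ ≈ -0.19258.
candidate 1: (m,n)=(3,11) → π∥ = 3+11·τ ≈ 60.11841, π⊥ = 3+11·τ' ≈ 0.88159 ∈ [-0.1, 1.3) ⇒ IN Λ
candidate 2: (m,n)=(-2,-20) → π∥ = -2-20·τ ≈ -105.85165, π⊥ = -2-20·τ' ≈ 1.85165 ∉ [-0.1, 1.3) ⇒ out
candidate 3: (m,n)=(3,18) → π∥ = 3+18·τ ≈ 96.46648, π⊥ = 3+18·τ' ≈ -0.46648 ∉ [-0.1, 1.3) ⇒ out
candidate 4: (m,n)=(-1,-9) → π∥ = -1-9·τ ≈ -47.73324, π⊥ = -1-9·τ' ≈ 0.73324 ∈ [-0.1, 1.3) ⇒ IN Λ
candidate 5: (m,n)=(9,-15) → π∥ = 9-15·τ ≈ -68.88874, π⊥ = 9-15·τ' ≈ 11.88874 ∉ [-0.1, 1.3) ⇒ out
candidate 6: (m,n)=(3,13) → π∥ = 3+13·τ ≈ 70.50357, π⊥ = 3+13·τ' ≈ 0.49643 ∈ [-0.1, 1.3) ⇒ IN Λ
candidate 7: (m,n)=(0,3) → π∥ = 0+3·τ ≈ 15.57775, π⊥ = 0+3·τ' ≈ -0.57775 ∉ [-0.1, 1.3) ⇒ out
candidate 8: (m,n)=(-17,-24) → π∥ = -17-24·τ ≈ -141.62198, π⊥ = -17-24·τ' ≈ -12.37802 ∉ [-0.1, 1.3) ⇒ out

1, 4, 6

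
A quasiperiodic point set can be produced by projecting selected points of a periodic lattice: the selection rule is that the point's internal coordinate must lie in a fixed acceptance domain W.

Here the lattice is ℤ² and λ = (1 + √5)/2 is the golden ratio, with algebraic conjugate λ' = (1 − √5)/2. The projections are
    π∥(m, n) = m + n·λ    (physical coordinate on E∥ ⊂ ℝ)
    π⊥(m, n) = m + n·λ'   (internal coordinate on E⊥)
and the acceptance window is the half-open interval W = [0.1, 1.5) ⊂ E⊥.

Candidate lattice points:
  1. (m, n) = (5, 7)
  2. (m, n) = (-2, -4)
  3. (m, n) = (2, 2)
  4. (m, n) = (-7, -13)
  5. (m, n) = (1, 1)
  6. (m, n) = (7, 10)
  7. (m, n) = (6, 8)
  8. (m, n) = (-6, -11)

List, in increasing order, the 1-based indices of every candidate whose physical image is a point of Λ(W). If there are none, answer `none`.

1, 2, 3, 4, 5, 6, 7, 8

Compute λ' = (1−√5)/2 = -0.618034, so π⊥(m,n) = m -0.618034·n.
#1 (5,7): internal coord 5 + (7)·λ' = +0.673762; +0.673762 ∈ [0.1, 1.5) → IN Λ
#2 (-2,-4): internal coord -2 + (-4)·λ' = +0.472136; +0.472136 ∈ [0.1, 1.5) → IN Λ
#3 (2,2): internal coord 2 + (2)·λ' = +0.763932; +0.763932 ∈ [0.1, 1.5) → IN Λ
#4 (-7,-13): internal coord -7 + (-13)·λ' = +1.034442; +1.034442 ∈ [0.1, 1.5) → IN Λ
#5 (1,1): internal coord 1 + (1)·λ' = +0.381966; +0.381966 ∈ [0.1, 1.5) → IN Λ
#6 (7,10): internal coord 7 + (10)·λ' = +0.819660; +0.819660 ∈ [0.1, 1.5) → IN Λ
#7 (6,8): internal coord 6 + (8)·λ' = +1.055728; +1.055728 ∈ [0.1, 1.5) → IN Λ
#8 (-6,-11): internal coord -6 + (-11)·λ' = +0.798374; +0.798374 ∈ [0.1, 1.5) → IN Λ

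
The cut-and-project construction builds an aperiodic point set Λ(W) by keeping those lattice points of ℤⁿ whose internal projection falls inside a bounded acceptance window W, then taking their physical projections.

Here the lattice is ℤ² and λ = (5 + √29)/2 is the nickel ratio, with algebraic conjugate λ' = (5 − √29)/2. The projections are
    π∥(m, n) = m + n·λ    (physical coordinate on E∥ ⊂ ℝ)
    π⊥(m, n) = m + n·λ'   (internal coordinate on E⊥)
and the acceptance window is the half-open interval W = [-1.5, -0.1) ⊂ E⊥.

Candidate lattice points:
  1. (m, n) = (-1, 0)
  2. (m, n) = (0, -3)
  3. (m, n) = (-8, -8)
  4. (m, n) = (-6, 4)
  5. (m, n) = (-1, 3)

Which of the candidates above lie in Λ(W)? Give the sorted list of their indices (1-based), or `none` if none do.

1

Numerically λ ≈ 5.1926 and λ' = −1/λ ≈ -0.1926.
candidate 1: (m,n)=(-1,0) → π∥ = -1+0·λ ≈ -1.0000, π⊥ = -1+0·λ' ≈ -1.0000 ∈ [-1.5, -0.1) ⇒ IN Λ
candidate 2: (m,n)=(0,-3) → π∥ = 0-3·λ ≈ -15.5777, π⊥ = 0-3·λ' ≈ 0.5777 ∉ [-1.5, -0.1) ⇒ out
candidate 3: (m,n)=(-8,-8) → π∥ = -8-8·λ ≈ -49.5407, π⊥ = -8-8·λ' ≈ -6.4593 ∉ [-1.5, -0.1) ⇒ out
candidate 4: (m,n)=(-6,4) → π∥ = -6+4·λ ≈ 14.7703, π⊥ = -6+4·λ' ≈ -6.7703 ∉ [-1.5, -0.1) ⇒ out
candidate 5: (m,n)=(-1,3) → π∥ = -1+3·λ ≈ 14.5777, π⊥ = -1+3·λ' ≈ -1.5777 ∉ [-1.5, -0.1) ⇒ out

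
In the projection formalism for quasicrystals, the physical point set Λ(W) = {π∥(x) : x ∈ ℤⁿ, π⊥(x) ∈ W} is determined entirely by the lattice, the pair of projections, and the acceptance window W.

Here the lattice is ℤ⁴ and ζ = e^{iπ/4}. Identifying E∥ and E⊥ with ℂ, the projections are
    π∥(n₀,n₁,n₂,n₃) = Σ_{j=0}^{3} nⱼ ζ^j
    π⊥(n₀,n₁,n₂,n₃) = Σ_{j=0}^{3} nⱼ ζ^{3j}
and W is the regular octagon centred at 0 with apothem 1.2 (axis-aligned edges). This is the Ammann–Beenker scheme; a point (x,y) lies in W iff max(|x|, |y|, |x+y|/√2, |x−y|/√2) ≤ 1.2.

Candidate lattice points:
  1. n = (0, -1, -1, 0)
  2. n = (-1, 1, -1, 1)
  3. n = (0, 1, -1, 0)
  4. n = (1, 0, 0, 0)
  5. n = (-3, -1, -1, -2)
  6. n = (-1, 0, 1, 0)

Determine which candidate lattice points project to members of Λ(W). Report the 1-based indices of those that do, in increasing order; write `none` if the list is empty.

Internal map: ζ^{3j} for j=0..3 gives (1,0), (−√2/2,√2/2), (0,−1), (√2/2,√2/2).
#1 (0, -1, -1, 0): internal (0.7071, 0.2929); octagon support 0.7071 vs apothem 1.2 → ∈ W
#2 (-1, 1, -1, 1): internal (-1.0000, 2.4142); octagon support 2.4142 vs apothem 1.2 → ∉ W
#3 (0, 1, -1, 0): internal (-0.7071, 1.7071); octagon support 1.7071 vs apothem 1.2 → ∉ W
#4 (1, 0, 0, 0): internal (1.0000, 0.0000); octagon support 1.0000 vs apothem 1.2 → ∈ W
#5 (-3, -1, -1, -2): internal (-3.7071, -1.1213); octagon support 3.7071 vs apothem 1.2 → ∉ W
#6 (-1, 0, 1, 0): internal (-1.0000, -1.0000); octagon support 1.4142 vs apothem 1.2 → ∉ W

1, 4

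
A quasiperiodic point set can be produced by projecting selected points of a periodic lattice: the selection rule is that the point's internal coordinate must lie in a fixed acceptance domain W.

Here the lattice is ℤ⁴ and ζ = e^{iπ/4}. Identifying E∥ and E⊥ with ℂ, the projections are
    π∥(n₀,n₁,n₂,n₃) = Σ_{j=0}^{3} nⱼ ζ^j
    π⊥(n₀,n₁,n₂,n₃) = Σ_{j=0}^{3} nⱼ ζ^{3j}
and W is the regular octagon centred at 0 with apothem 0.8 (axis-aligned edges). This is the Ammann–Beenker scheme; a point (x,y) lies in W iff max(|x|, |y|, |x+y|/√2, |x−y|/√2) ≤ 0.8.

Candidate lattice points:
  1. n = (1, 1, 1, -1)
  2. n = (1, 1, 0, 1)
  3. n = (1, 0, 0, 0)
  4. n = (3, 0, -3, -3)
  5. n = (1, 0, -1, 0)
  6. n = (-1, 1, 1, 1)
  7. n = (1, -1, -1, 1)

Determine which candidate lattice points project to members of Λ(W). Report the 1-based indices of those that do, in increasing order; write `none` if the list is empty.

none

With ζ = e^{iπ/4} the internal vectors are ζ^0,ζ^3,ζ^6,ζ^9.
#1 (1, 1, 1, -1): internal (-0.4142, -1.0000); octagon support 1.0000 vs apothem 0.8 → ∉ W
#2 (1, 1, 0, 1): internal (1.0000, 1.4142); octagon support 1.7071 vs apothem 0.8 → ∉ W
#3 (1, 0, 0, 0): internal (1.0000, 0.0000); octagon support 1.0000 vs apothem 0.8 → ∉ W
#4 (3, 0, -3, -3): internal (0.8787, 0.8787); octagon support 1.2426 vs apothem 0.8 → ∉ W
#5 (1, 0, -1, 0): internal (1.0000, 1.0000); octagon support 1.4142 vs apothem 0.8 → ∉ W
#6 (-1, 1, 1, 1): internal (-1.0000, 0.4142); octagon support 1.0000 vs apothem 0.8 → ∉ W
#7 (1, -1, -1, 1): internal (2.4142, 1.0000); octagon support 2.4142 vs apothem 0.8 → ∉ W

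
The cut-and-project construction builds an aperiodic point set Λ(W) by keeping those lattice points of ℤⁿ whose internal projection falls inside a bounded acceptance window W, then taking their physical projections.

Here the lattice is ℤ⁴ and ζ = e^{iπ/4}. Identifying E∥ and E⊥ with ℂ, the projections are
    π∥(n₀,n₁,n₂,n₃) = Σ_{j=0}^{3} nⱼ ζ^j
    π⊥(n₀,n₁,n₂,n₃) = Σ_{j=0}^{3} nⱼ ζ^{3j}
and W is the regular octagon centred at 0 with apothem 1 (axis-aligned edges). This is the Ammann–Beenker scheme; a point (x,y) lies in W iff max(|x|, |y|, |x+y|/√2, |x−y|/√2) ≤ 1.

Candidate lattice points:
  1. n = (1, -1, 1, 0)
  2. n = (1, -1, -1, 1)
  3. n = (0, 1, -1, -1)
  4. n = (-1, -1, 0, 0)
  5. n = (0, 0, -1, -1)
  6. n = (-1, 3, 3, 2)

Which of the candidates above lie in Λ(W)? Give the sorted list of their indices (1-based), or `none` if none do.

Internal map: ζ^{3j} for j=0..3 gives (1,0), (−√2/2,√2/2), (0,−1), (√2/2,√2/2).
candidate 1: n = (1, -1, 1, 0) → π⊥ ≈ (+1.707107, -1.707107); max(|x|,|y|,|x±y|/√2) = 2.414214 > 1 ⇒ ∉ W
candidate 2: n = (1, -1, -1, 1) → π⊥ ≈ (+2.414214, +1.000000); max(|x|,|y|,|x±y|/√2) = 2.414214 > 1 ⇒ ∉ W
candidate 3: n = (0, 1, -1, -1) → π⊥ ≈ (-1.414214, +1.000000); max(|x|,|y|,|x±y|/√2) = 1.707107 > 1 ⇒ ∉ W
candidate 4: n = (-1, -1, 0, 0) → π⊥ ≈ (-0.292893, -0.707107); max(|x|,|y|,|x±y|/√2) = 0.707107 ≤ 1 ⇒ ∈ W
candidate 5: n = (0, 0, -1, -1) → π⊥ ≈ (-0.707107, +0.292893); max(|x|,|y|,|x±y|/√2) = 0.707107 ≤ 1 ⇒ ∈ W
candidate 6: n = (-1, 3, 3, 2) → π⊥ ≈ (-1.707107, +0.535534); max(|x|,|y|,|x±y|/√2) = 1.707107 > 1 ⇒ ∉ W

4, 5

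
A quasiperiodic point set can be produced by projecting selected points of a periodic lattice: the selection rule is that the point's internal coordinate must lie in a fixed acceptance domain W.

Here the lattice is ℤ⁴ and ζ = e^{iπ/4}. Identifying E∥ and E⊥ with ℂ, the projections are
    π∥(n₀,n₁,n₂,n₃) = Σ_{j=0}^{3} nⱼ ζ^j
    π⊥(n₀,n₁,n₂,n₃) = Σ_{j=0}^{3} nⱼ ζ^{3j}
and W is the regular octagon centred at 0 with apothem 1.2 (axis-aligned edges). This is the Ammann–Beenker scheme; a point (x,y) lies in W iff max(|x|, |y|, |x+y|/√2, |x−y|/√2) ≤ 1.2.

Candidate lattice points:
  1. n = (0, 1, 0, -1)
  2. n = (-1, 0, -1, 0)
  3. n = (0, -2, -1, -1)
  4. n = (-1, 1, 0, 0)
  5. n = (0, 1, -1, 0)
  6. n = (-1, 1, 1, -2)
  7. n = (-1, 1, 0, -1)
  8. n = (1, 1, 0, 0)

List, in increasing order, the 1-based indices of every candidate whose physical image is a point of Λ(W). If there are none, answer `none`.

8

Internal map: ζ^{3j} for j=0..3 gives (1,0), (−√2/2,√2/2), (0,−1), (√2/2,√2/2).
candidate 1: n = (0, 1, 0, -1) → π⊥ ≈ (-1.414214, +0.000000); max(|x|,|y|,|x±y|/√2) = 1.414214 > 1.2 ⇒ ∉ W
candidate 2: n = (-1, 0, -1, 0) → π⊥ ≈ (-1.000000, +1.000000); max(|x|,|y|,|x±y|/√2) = 1.414214 > 1.2 ⇒ ∉ W
candidate 3: n = (0, -2, -1, -1) → π⊥ ≈ (+0.707107, -1.121320); max(|x|,|y|,|x±y|/√2) = 1.292893 > 1.2 ⇒ ∉ W
candidate 4: n = (-1, 1, 0, 0) → π⊥ ≈ (-1.707107, +0.707107); max(|x|,|y|,|x±y|/√2) = 1.707107 > 1.2 ⇒ ∉ W
candidate 5: n = (0, 1, -1, 0) → π⊥ ≈ (-0.707107, +1.707107); max(|x|,|y|,|x±y|/√2) = 1.707107 > 1.2 ⇒ ∉ W
candidate 6: n = (-1, 1, 1, -2) → π⊥ ≈ (-3.121320, -1.707107); max(|x|,|y|,|x±y|/√2) = 3.414214 > 1.2 ⇒ ∉ W
candidate 7: n = (-1, 1, 0, -1) → π⊥ ≈ (-2.414214, +0.000000); max(|x|,|y|,|x±y|/√2) = 2.414214 > 1.2 ⇒ ∉ W
candidate 8: n = (1, 1, 0, 0) → π⊥ ≈ (+0.292893, +0.707107); max(|x|,|y|,|x±y|/√2) = 0.707107 ≤ 1.2 ⇒ ∈ W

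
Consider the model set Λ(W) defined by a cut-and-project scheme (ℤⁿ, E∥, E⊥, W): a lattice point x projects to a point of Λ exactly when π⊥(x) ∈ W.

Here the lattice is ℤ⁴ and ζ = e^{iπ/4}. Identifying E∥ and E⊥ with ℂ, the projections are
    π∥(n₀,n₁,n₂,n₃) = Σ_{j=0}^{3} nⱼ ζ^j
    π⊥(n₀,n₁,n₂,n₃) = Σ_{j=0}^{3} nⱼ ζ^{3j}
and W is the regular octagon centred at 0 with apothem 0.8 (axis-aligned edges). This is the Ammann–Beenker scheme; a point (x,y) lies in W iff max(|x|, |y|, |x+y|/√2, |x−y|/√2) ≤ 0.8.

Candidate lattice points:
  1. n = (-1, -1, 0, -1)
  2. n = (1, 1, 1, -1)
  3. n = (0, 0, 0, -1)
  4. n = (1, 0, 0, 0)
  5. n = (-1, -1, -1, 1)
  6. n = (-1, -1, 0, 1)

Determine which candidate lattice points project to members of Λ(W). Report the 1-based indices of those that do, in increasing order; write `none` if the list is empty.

6

π⊥(n) = n₀ + n₁ζ³ + n₂ζ⁶ + n₃ζ⁹ where ζ = e^{iπ/4}.
#1 (-1, -1, 0, -1): internal (-1.000000, -1.414214); octagon support 1.707107 vs apothem 0.8 → ∉ W
#2 (1, 1, 1, -1): internal (-0.414214, -1.000000); octagon support 1.000000 vs apothem 0.8 → ∉ W
#3 (0, 0, 0, -1): internal (-0.707107, -0.707107); octagon support 1.000000 vs apothem 0.8 → ∉ W
#4 (1, 0, 0, 0): internal (1.000000, 0.000000); octagon support 1.000000 vs apothem 0.8 → ∉ W
#5 (-1, -1, -1, 1): internal (0.414214, 1.000000); octagon support 1.000000 vs apothem 0.8 → ∉ W
#6 (-1, -1, 0, 1): internal (0.414214, 0.000000); octagon support 0.414214 vs apothem 0.8 → ∈ W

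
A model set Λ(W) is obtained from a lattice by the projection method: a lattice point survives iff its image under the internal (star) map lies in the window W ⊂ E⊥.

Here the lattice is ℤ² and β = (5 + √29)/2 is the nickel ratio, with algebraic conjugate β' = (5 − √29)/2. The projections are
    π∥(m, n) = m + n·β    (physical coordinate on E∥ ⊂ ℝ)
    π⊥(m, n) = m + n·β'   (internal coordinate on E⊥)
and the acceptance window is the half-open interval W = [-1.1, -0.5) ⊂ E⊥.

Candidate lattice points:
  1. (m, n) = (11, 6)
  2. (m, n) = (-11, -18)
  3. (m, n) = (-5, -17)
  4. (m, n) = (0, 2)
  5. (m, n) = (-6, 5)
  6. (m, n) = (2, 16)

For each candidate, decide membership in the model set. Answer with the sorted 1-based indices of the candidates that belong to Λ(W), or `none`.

Compute β' = (5−√29)/2 = -0.192582, so π⊥(m,n) = m -0.192582·n.
#1 (11,6): internal coord 11 + (6)·β' = +9.844506; +9.844506 ∉ [-1.1, -0.5) → out
#2 (-11,-18): internal coord -11 + (-18)·β' = -7.533517; -7.533517 ∉ [-1.1, -0.5) → out
#3 (-5,-17): internal coord -5 + (-17)·β' = -1.726099; -1.726099 ∉ [-1.1, -0.5) → out
#4 (0,2): internal coord 0 + (2)·β' = -0.385165; -0.385165 ∉ [-1.1, -0.5) → out
#5 (-6,5): internal coord -6 + (5)·β' = -6.962912; -6.962912 ∉ [-1.1, -0.5) → out
#6 (2,16): internal coord 2 + (16)·β' = -1.081318; -1.081318 ∈ [-1.1, -0.5) → IN Λ

6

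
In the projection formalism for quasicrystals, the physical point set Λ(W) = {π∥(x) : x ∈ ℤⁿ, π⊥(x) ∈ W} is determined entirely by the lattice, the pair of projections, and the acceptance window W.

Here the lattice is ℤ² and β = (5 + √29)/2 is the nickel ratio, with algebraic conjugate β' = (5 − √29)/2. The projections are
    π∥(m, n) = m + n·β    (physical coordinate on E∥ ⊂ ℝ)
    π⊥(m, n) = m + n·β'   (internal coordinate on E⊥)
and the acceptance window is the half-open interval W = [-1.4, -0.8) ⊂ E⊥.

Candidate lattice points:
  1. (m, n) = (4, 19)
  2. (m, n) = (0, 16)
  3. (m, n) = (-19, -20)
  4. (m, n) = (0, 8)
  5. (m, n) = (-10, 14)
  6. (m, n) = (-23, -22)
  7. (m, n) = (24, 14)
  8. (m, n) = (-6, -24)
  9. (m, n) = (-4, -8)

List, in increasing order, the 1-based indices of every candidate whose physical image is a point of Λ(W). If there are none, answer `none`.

Compute β' = (5−√29)/2 = -0.192582, so π⊥(m,n) = m -0.192582·n.
#1 (4,19): internal coord 4 + (19)·β' = +0.340934; +0.340934 ∉ [-1.4, -0.8) → out
#2 (0,16): internal coord 0 + (16)·β' = -3.081318; -3.081318 ∉ [-1.4, -0.8) → out
#3 (-19,-20): internal coord -19 + (-20)·β' = -15.148352; -15.148352 ∉ [-1.4, -0.8) → out
#4 (0,8): internal coord 0 + (8)·β' = -1.540659; -1.540659 ∉ [-1.4, -0.8) → out
#5 (-10,14): internal coord -10 + (14)·β' = -12.696154; -12.696154 ∉ [-1.4, -0.8) → out
#6 (-23,-22): internal coord -23 + (-22)·β' = -18.763187; -18.763187 ∉ [-1.4, -0.8) → out
#7 (24,14): internal coord 24 + (14)·β' = +21.303846; +21.303846 ∉ [-1.4, -0.8) → out
#8 (-6,-24): internal coord -6 + (-24)·β' = -1.378022; -1.378022 ∈ [-1.4, -0.8) → IN Λ
#9 (-4,-8): internal coord -4 + (-8)·β' = -2.459341; -2.459341 ∉ [-1.4, -0.8) → out

8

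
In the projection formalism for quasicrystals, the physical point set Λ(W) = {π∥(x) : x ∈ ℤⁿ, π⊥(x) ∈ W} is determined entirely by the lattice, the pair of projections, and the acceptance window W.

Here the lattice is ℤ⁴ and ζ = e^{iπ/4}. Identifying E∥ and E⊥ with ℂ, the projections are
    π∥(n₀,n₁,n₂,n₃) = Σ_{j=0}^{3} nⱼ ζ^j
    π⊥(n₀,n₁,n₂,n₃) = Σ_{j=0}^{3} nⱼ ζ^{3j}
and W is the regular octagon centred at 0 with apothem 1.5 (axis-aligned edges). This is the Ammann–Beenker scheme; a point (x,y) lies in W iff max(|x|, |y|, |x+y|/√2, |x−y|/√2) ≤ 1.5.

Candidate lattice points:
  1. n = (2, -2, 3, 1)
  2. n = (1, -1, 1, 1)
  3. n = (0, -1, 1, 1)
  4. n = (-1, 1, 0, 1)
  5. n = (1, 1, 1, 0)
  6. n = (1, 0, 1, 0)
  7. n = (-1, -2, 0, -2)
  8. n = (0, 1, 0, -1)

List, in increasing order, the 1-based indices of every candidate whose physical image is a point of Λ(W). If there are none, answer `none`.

5, 6, 8

π⊥(n) = n₀ + n₁ζ³ + n₂ζ⁶ + n₃ζ⁹ where ζ = e^{iπ/4}.
candidate 1: n = (2, -2, 3, 1) → π⊥ ≈ (+4.1213, -3.7071); max(|x|,|y|,|x±y|/√2) = 5.5355 > 1.5 ⇒ ∉ W
candidate 2: n = (1, -1, 1, 1) → π⊥ ≈ (+2.4142, -1.0000); max(|x|,|y|,|x±y|/√2) = 2.4142 > 1.5 ⇒ ∉ W
candidate 3: n = (0, -1, 1, 1) → π⊥ ≈ (+1.4142, -1.0000); max(|x|,|y|,|x±y|/√2) = 1.7071 > 1.5 ⇒ ∉ W
candidate 4: n = (-1, 1, 0, 1) → π⊥ ≈ (-1.0000, +1.4142); max(|x|,|y|,|x±y|/√2) = 1.7071 > 1.5 ⇒ ∉ W
candidate 5: n = (1, 1, 1, 0) → π⊥ ≈ (+0.2929, -0.2929); max(|x|,|y|,|x±y|/√2) = 0.4142 ≤ 1.5 ⇒ ∈ W
candidate 6: n = (1, 0, 1, 0) → π⊥ ≈ (+1.0000, -1.0000); max(|x|,|y|,|x±y|/√2) = 1.4142 ≤ 1.5 ⇒ ∈ W
candidate 7: n = (-1, -2, 0, -2) → π⊥ ≈ (-1.0000, -2.8284); max(|x|,|y|,|x±y|/√2) = 2.8284 > 1.5 ⇒ ∉ W
candidate 8: n = (0, 1, 0, -1) → π⊥ ≈ (-1.4142, +0.0000); max(|x|,|y|,|x±y|/√2) = 1.4142 ≤ 1.5 ⇒ ∈ W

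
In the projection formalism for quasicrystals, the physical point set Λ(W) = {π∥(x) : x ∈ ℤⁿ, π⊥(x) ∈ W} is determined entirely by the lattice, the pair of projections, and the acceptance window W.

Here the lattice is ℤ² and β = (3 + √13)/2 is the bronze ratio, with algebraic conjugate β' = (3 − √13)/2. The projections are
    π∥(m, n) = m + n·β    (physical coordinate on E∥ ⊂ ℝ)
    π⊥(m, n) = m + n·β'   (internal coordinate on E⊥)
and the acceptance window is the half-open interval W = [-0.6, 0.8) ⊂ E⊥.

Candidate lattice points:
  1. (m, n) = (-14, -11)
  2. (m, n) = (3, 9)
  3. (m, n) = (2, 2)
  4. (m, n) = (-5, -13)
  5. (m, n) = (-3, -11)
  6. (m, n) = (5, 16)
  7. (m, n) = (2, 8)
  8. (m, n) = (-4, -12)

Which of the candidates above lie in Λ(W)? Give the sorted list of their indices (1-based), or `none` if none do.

Numerically β ≈ 3.30278 and β' = −1/β ≈ -0.30278.
candidate 1: (m,n)=(-14,-11) → π∥ = -14-11·β ≈ -50.33053, π⊥ = -14-11·β' ≈ -10.66947 ∉ [-0.6, 0.8) ⇒ out
candidate 2: (m,n)=(3,9) → π∥ = 3+9·β ≈ 32.72498, π⊥ = 3+9·β' ≈ 0.27502 ∈ [-0.6, 0.8) ⇒ IN Λ
candidate 3: (m,n)=(2,2) → π∥ = 2+2·β ≈ 8.60555, π⊥ = 2+2·β' ≈ 1.39445 ∉ [-0.6, 0.8) ⇒ out
candidate 4: (m,n)=(-5,-13) → π∥ = -5-13·β ≈ -47.93608, π⊥ = -5-13·β' ≈ -1.06392 ∉ [-0.6, 0.8) ⇒ out
candidate 5: (m,n)=(-3,-11) → π∥ = -3-11·β ≈ -39.33053, π⊥ = -3-11·β' ≈ 0.33053 ∈ [-0.6, 0.8) ⇒ IN Λ
candidate 6: (m,n)=(5,16) → π∥ = 5+16·β ≈ 57.84441, π⊥ = 5+16·β' ≈ 0.15559 ∈ [-0.6, 0.8) ⇒ IN Λ
candidate 7: (m,n)=(2,8) → π∥ = 2+8·β ≈ 28.42221, π⊥ = 2+8·β' ≈ -0.42221 ∈ [-0.6, 0.8) ⇒ IN Λ
candidate 8: (m,n)=(-4,-12) → π∥ = -4-12·β ≈ -43.63331, π⊥ = -4-12·β' ≈ -0.36669 ∈ [-0.6, 0.8) ⇒ IN Λ

2, 5, 6, 7, 8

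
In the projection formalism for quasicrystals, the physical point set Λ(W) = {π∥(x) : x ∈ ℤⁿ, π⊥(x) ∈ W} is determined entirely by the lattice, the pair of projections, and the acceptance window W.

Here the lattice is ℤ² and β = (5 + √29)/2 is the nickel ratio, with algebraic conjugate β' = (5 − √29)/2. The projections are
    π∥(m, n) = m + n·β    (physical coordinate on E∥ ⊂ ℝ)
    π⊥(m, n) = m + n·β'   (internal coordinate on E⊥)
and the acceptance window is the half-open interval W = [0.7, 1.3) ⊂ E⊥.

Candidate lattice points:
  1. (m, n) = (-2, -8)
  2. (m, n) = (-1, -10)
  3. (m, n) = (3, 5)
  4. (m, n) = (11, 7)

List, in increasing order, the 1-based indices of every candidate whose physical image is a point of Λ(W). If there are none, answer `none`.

Numerically β ≈ 5.192582 and β' = −1/β ≈ -0.192582.
candidate 1: (m,n)=(-2,-8) → π∥ = -2-8·β ≈ -43.540659, π⊥ = -2-8·β' ≈ -0.459341 ∉ [0.7, 1.3) ⇒ out
candidate 2: (m,n)=(-1,-10) → π∥ = -1-10·β ≈ -52.925824, π⊥ = -1-10·β' ≈ 0.925824 ∈ [0.7, 1.3) ⇒ IN Λ
candidate 3: (m,n)=(3,5) → π∥ = 3+5·β ≈ 28.962912, π⊥ = 3+5·β' ≈ 2.037088 ∉ [0.7, 1.3) ⇒ out
candidate 4: (m,n)=(11,7) → π∥ = 11+7·β ≈ 47.348077, π⊥ = 11+7·β' ≈ 9.651923 ∉ [0.7, 1.3) ⇒ out

2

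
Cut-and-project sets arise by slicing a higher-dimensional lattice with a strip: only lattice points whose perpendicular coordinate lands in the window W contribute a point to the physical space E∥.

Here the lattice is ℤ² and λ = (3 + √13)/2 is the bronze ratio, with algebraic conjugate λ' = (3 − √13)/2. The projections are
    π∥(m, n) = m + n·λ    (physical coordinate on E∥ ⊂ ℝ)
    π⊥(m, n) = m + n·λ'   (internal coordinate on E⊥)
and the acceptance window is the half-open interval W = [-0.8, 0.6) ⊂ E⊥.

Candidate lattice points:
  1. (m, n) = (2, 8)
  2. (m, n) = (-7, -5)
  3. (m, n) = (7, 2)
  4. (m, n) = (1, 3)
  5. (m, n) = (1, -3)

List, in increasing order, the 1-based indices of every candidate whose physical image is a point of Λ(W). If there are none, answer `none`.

1, 4

λ' = (3−√13)/2 ≈ -0.302776.
candidate 1: (m,n)=(2,8) → π∥ = 2+8·λ ≈ 28.422205, π⊥ = 2+8·λ' ≈ -0.422205 ∈ [-0.8, 0.6) ⇒ IN Λ
candidate 2: (m,n)=(-7,-5) → π∥ = -7-5·λ ≈ -23.513878, π⊥ = -7-5·λ' ≈ -5.486122 ∉ [-0.8, 0.6) ⇒ out
candidate 3: (m,n)=(7,2) → π∥ = 7+2·λ ≈ 13.605551, π⊥ = 7+2·λ' ≈ 6.394449 ∉ [-0.8, 0.6) ⇒ out
candidate 4: (m,n)=(1,3) → π∥ = 1+3·λ ≈ 10.908327, π⊥ = 1+3·λ' ≈ 0.091673 ∈ [-0.8, 0.6) ⇒ IN Λ
candidate 5: (m,n)=(1,-3) → π∥ = 1-3·λ ≈ -8.908327, π⊥ = 1-3·λ' ≈ 1.908327 ∉ [-0.8, 0.6) ⇒ out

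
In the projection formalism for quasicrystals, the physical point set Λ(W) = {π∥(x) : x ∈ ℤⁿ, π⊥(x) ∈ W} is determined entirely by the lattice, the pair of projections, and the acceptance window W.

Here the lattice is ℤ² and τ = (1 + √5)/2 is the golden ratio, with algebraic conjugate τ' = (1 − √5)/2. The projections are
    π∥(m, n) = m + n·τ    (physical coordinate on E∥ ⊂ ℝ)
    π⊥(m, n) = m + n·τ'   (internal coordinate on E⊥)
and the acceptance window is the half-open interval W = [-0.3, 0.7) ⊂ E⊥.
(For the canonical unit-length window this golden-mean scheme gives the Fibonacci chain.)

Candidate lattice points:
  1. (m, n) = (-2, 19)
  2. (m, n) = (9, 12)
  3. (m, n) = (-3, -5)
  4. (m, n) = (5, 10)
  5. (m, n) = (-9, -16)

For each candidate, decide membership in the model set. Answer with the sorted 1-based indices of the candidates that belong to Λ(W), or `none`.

τ' = (1−√5)/2 ≈ -0.61803.
[1] lift (-2,19): star map gives -13.74265; window check -0.3 ≤ -13.74265 < 0.7 is false → out
[2] lift (9,12): star map gives 1.58359; window check -0.3 ≤ 1.58359 < 0.7 is false → out
[3] lift (-3,-5): star map gives 0.09017; window check -0.3 ≤ 0.09017 < 0.7 is true → IN Λ
[4] lift (5,10): star map gives -1.18034; window check -0.3 ≤ -1.18034 < 0.7 is false → out
[5] lift (-9,-16): star map gives 0.88854; window check -0.3 ≤ 0.88854 < 0.7 is false → out

3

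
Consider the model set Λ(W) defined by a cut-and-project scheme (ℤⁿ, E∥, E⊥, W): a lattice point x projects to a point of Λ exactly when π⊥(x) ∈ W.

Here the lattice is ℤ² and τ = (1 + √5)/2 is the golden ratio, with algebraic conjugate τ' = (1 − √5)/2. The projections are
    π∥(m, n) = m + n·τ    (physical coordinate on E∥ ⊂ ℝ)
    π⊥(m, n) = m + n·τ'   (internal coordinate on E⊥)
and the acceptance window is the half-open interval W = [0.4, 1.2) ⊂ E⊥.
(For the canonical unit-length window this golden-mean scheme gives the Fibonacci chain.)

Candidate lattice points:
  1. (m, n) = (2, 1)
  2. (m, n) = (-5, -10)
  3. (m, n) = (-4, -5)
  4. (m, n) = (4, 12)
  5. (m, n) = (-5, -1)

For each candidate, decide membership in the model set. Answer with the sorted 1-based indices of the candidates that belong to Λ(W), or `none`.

Numerically τ ≈ 1.6180 and τ' = −1/τ ≈ -0.6180.
[1] lift (2,1): star map gives 1.3820; window check 0.4 ≤ 1.3820 < 1.2 is false → out
[2] lift (-5,-10): star map gives 1.1803; window check 0.4 ≤ 1.1803 < 1.2 is true → IN Λ
[3] lift (-4,-5): star map gives -0.9098; window check 0.4 ≤ -0.9098 < 1.2 is false → out
[4] lift (4,12): star map gives -3.4164; window check 0.4 ≤ -3.4164 < 1.2 is false → out
[5] lift (-5,-1): star map gives -4.3820; window check 0.4 ≤ -4.3820 < 1.2 is false → out

2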